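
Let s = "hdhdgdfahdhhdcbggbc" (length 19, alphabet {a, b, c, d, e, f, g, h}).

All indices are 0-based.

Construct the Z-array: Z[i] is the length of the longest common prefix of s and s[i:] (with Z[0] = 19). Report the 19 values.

Z[0]=19
i=1: fresh scan; Z[1]=0
i=2: fresh scan; Z[2]=2 scan→box=[2,4)
i=3: min(r-i=1, Z[1]=0)=0; Z[3]=0
i=4: fresh scan; Z[4]=0
i=5: fresh scan; Z[5]=0
i=6: fresh scan; Z[6]=0
i=7: fresh scan; Z[7]=0
i=8: fresh scan; Z[8]=3 scan→box=[8,11)
i=9: min(r-i=2, Z[1]=0)=0; Z[9]=0
i=10: min(r-i=1, Z[2]=2)=1; Z[10]=1
i=11: fresh scan; Z[11]=2 scan→box=[11,13)
i=12: min(r-i=1, Z[1]=0)=0; Z[12]=0
i=13: fresh scan; Z[13]=0
i=14: fresh scan; Z[14]=0
i=15: fresh scan; Z[15]=0
i=16: fresh scan; Z[16]=0
i=17: fresh scan; Z[17]=0
i=18: fresh scan; Z[18]=0

[19, 0, 2, 0, 0, 0, 0, 0, 3, 0, 1, 2, 0, 0, 0, 0, 0, 0, 0]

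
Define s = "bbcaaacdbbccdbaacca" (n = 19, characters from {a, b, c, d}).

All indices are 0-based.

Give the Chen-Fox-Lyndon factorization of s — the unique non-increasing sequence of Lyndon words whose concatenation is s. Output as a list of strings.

["bbc", "aaacdbbccdbaacc", "a"]

emit factor 1: 'bbc' (i=0, period=3)
emit factor 2: 'aaacdbbccdbaacc' (i=3, period=15)
emit factor 3: 'a' (i=18, period=1)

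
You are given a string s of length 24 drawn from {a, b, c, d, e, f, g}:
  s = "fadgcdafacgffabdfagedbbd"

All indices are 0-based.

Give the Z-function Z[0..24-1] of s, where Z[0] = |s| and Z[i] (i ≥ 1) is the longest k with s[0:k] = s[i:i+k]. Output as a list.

[24, 0, 0, 0, 0, 0, 0, 2, 0, 0, 0, 1, 2, 0, 0, 0, 2, 0, 0, 0, 0, 0, 0, 0]

Z[0]=24
i=1: outside box; Z[1]=0
i=2: outside box; Z[2]=0
i=3: outside box; Z[3]=0
i=4: outside box; Z[4]=0
i=5: outside box; Z[5]=0
i=6: outside box; Z[6]=0
i=7: outside box; Z[7]=2 scan→box=[7,9)
i=8: min(r-i=1, Z[1]=0)=0; Z[8]=0
i=9: outside box; Z[9]=0
i=10: outside box; Z[10]=0
i=11: outside box; Z[11]=1 scan→box=[11,12)
i=12: outside box; Z[12]=2 scan→box=[12,14)
i=13: min(r-i=1, Z[1]=0)=0; Z[13]=0
i=14: outside box; Z[14]=0
i=15: outside box; Z[15]=0
i=16: outside box; Z[16]=2 scan→box=[16,18)
i=17: min(r-i=1, Z[1]=0)=0; Z[17]=0
i=18: outside box; Z[18]=0
i=19: outside box; Z[19]=0
i=20: outside box; Z[20]=0
i=21: outside box; Z[21]=0
i=22: outside box; Z[22]=0
i=23: outside box; Z[23]=0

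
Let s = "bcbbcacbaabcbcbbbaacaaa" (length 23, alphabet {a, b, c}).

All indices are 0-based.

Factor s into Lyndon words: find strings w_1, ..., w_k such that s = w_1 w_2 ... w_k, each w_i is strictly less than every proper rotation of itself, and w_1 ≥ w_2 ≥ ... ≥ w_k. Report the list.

["bc", "bbc", "acb", "aabcbcbbbaac", "a", "a", "a"]

emit factor 1: 'bc' (i=0, period=2)
emit factor 2: 'bbc' (i=2, period=3)
emit factor 3: 'acb' (i=5, period=3)
emit factor 4: 'aabcbcbbbaac' (i=8, period=12)
emit factor 5: 'a' (i=20, period=1)
emit factor 6: 'a' (i=21, period=1)
emit factor 7: 'a' (i=22, period=1)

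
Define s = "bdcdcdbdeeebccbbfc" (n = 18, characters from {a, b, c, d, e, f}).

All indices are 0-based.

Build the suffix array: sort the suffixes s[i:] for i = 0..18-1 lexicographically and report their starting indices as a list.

rank | idx | suffix
   0 |  14 | bbfc
   1 |  11 | bccbbfc
   2 |   0 | bdcdcdbdeeebccbbfc
   3 |   6 | bdeeebccbbfc
   4 |  15 | bfc
   5 |  17 | c
   6 |  13 | cbbfc
   7 |  12 | ccbbfc
   8 |   4 | cdbdeeebccbbfc
   9 |   2 | cdcdbdeeebccbbfc
  10 |   5 | dbdeeebccbbfc
  11 |   3 | dcdbdeeebccbbfc
  12 |   1 | dcdcdbdeeebccbbfc
  13 |   7 | deeebccbbfc
  14 |  10 | ebccbbfc
  15 |   9 | eebccbbfc
  16 |   8 | eeebccbbfc
  17 |  16 | fc

[14, 11, 0, 6, 15, 17, 13, 12, 4, 2, 5, 3, 1, 7, 10, 9, 8, 16]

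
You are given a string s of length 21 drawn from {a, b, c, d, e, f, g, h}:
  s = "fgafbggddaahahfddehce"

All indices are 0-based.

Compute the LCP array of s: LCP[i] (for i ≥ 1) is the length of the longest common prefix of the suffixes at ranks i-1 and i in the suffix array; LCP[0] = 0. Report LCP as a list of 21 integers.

[0, 1, 1, 2, 0, 0, 0, 1, 2, 1, 0, 1, 0, 1, 1, 0, 1, 1, 0, 1, 1]

sorted suffixes:
  #0 SA[0]=9  'aahahfddehce'
  #1 SA[1]=2  'afbggddaahahfddehce'
  #2 SA[2]=10  'ahahfddehce'
  #3 SA[3]=12  'ahfddehce'
  #4 SA[4]=4  'bggddaahahfddehce'
  #5 SA[5]=19  'ce'
  #6 SA[6]=8  'daahahfddehce'
  #7 SA[7]=7  'ddaahahfddehce'
  #8 SA[8]=15  'ddehce'
  #9 SA[9]=16  'dehce'
  #10 SA[10]=20  'e'
  #11 SA[11]=17  'ehce'
  #12 SA[12]=3  'fbggddaahahfddehce'
  #13 SA[13]=14  'fddehce'
  #14 SA[14]=0  'fgafbggddaahahfddehce'
  #15 SA[15]=1  'gafbggddaahahfddehce'
  #16 SA[16]=6  'gddaahahfddehce'
  #17 SA[17]=5  'ggddaahahfddehce'
  #18 SA[18]=11  'hahfddehce'
  #19 SA[19]=18  'hce'
  #20 SA[20]=13  'hfddehce'

SA = [9, 2, 10, 12, 4, 19, 8, 7, 15, 16, 20, 17, 3, 14, 0, 1, 6, 5, 11, 18, 13]
rank  pair      lcp
   1  s[9:],s[2:]  1  'a'
   2  s[2:],s[10:]  1  'a'
   3  s[10:],s[12:]  2  'ah'
   4  s[12:],s[4:]  0  ''
   5  s[4:],s[19:]  0  ''
   6  s[19:],s[8:]  0  ''
   7  s[8:],s[7:]  1  'd'
   8  s[7:],s[15:]  2  'dd'
   9  s[15:],s[16:]  1  'd'
  10  s[16:],s[20:]  0  ''
  11  s[20:],s[17:]  1  'e'
  12  s[17:],s[3:]  0  ''
  13  s[3:],s[14:]  1  'f'
  14  s[14:],s[0:]  1  'f'
  15  s[0:],s[1:]  0  ''
  16  s[1:],s[6:]  1  'g'
  17  s[6:],s[5:]  1  'g'
  18  s[5:],s[11:]  0  ''
  19  s[11:],s[18:]  1  'h'
  20  s[18:],s[13:]  1  'h'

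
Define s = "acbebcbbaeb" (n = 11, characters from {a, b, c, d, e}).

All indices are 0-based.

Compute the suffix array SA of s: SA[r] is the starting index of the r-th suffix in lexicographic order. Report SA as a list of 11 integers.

rank | idx | suffix
   0 |   0 | acbebcbbaeb
   1 |   8 | aeb
   2 |  10 | b
   3 |   7 | baeb
   4 |   6 | bbaeb
   5 |   4 | bcbbaeb
   6 |   2 | bebcbbaeb
   7 |   5 | cbbaeb
   8 |   1 | cbebcbbaeb
   9 |   9 | eb
  10 |   3 | ebcbbaeb

[0, 8, 10, 7, 6, 4, 2, 5, 1, 9, 3]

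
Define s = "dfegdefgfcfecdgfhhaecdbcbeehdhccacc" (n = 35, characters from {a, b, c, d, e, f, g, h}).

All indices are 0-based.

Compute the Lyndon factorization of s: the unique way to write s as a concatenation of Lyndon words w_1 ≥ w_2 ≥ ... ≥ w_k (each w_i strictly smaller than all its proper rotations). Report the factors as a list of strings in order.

["dfeg", "defgf", "cfe", "cdgfhh", "aecdbcbeehdhcc", "acc"]

emit factor 1: 'dfeg' (i=0, period=4)
emit factor 2: 'defgf' (i=4, period=5)
emit factor 3: 'cfe' (i=9, period=3)
emit factor 4: 'cdgfhh' (i=12, period=6)
emit factor 5: 'aecdbcbeehdhcc' (i=18, period=14)
emit factor 6: 'acc' (i=32, period=3)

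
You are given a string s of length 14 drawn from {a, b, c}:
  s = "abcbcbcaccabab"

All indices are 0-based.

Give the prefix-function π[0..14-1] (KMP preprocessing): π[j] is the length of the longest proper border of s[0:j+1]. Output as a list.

[0, 0, 0, 0, 0, 0, 0, 1, 0, 0, 1, 2, 1, 2]

π[0] = 0
j=1 s[j]='b': π[1]=0 (border '')
j=2 s[j]='c': π[2]=0 (border '')
j=3 s[j]='b': π[3]=0 (border '')
j=4 s[j]='c': π[4]=0 (border '')
j=5 s[j]='b': π[5]=0 (border '')
j=6 s[j]='c': π[6]=0 (border '')
j=7 s[j]='a': π[7]=1 (border 'a')
j=8 s[j]='c': k: 1→0; π[8]=0 (border '')
j=9 s[j]='c': π[9]=0 (border '')
j=10 s[j]='a': π[10]=1 (border 'a')
j=11 s[j]='b': π[11]=2 (border 'ab')
j=12 s[j]='a': k: 2→0; π[12]=1 (border 'a')
j=13 s[j]='b': π[13]=2 (border 'ab')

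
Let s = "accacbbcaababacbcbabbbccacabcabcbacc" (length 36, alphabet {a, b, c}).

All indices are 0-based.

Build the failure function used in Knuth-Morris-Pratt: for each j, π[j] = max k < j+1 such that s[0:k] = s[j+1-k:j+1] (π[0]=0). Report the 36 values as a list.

π[0] = 0
j=1 s[j]='c': π[1]=0 (border '')
j=2 s[j]='c': π[2]=0 (border '')
j=3 s[j]='a': π[3]=1 (border 'a')
j=4 s[j]='c': π[4]=2 (border 'ac')
j=5 s[j]='b': k: 2→0; π[5]=0 (border '')
j=6 s[j]='b': π[6]=0 (border '')
j=7 s[j]='c': π[7]=0 (border '')
j=8 s[j]='a': π[8]=1 (border 'a')
j=9 s[j]='a': k: 1→0; π[9]=1 (border 'a')
j=10 s[j]='b': k: 1→0; π[10]=0 (border '')
j=11 s[j]='a': π[11]=1 (border 'a')
j=12 s[j]='b': k: 1→0; π[12]=0 (border '')
j=13 s[j]='a': π[13]=1 (border 'a')
j=14 s[j]='c': π[14]=2 (border 'ac')
j=15 s[j]='b': k: 2→0; π[15]=0 (border '')
j=16 s[j]='c': π[16]=0 (border '')
j=17 s[j]='b': π[17]=0 (border '')
j=18 s[j]='a': π[18]=1 (border 'a')
j=19 s[j]='b': k: 1→0; π[19]=0 (border '')
j=20 s[j]='b': π[20]=0 (border '')
j=21 s[j]='b': π[21]=0 (border '')
j=22 s[j]='c': π[22]=0 (border '')
j=23 s[j]='c': π[23]=0 (border '')
j=24 s[j]='a': π[24]=1 (border 'a')
j=25 s[j]='c': π[25]=2 (border 'ac')
j=26 s[j]='a': k: 2→0; π[26]=1 (border 'a')
j=27 s[j]='b': k: 1→0; π[27]=0 (border '')
j=28 s[j]='c': π[28]=0 (border '')
j=29 s[j]='a': π[29]=1 (border 'a')
j=30 s[j]='b': k: 1→0; π[30]=0 (border '')
j=31 s[j]='c': π[31]=0 (border '')
j=32 s[j]='b': π[32]=0 (border '')
j=33 s[j]='a': π[33]=1 (border 'a')
j=34 s[j]='c': π[34]=2 (border 'ac')
j=35 s[j]='c': π[35]=3 (border 'acc')

[0, 0, 0, 1, 2, 0, 0, 0, 1, 1, 0, 1, 0, 1, 2, 0, 0, 0, 1, 0, 0, 0, 0, 0, 1, 2, 1, 0, 0, 1, 0, 0, 0, 1, 2, 3]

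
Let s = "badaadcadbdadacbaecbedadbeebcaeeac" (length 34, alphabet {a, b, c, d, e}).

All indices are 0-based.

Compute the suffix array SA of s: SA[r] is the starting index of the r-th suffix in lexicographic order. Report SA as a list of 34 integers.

[3, 32, 13, 1, 11, 7, 22, 4, 16, 29, 0, 15, 27, 9, 19, 24, 33, 6, 28, 14, 18, 2, 12, 10, 21, 8, 23, 5, 31, 26, 17, 20, 30, 25]

rank | idx | suffix
   0 |   3 | aadcadbdadacbaecbedadbeebcaeeac
   1 |  32 | ac
   2 |  13 | acbaecbedadbeebcaeeac
   3 |   1 | adaadcadbdadacbaecbedadbeebcaeeac
   4 |  11 | adacbaecbedadbeebcaeeac
   5 |   7 | adbdadacbaecbedadbeebcaeeac
   6 |  22 | adbeebcaeeac
   7 |   4 | adcadbdadacbaecbedadbeebcaeeac
   8 |  16 | aecbedadbeebcaeeac
   9 |  29 | aeeac
  10 |   0 | badaadcadbdadacbaecbedadbeebcaeeac
  11 |  15 | baecbedadbeebcaeeac
  12 |  27 | bcaeeac
  13 |   9 | bdadacbaecbedadbeebcaeeac
  14 |  19 | bedadbeebcaeeac
  15 |  24 | beebcaeeac
  16 |  33 | c
  17 |   6 | cadbdadacbaecbedadbeebcaeeac
  18 |  28 | caeeac
  19 |  14 | cbaecbedadbeebcaeeac
  20 |  18 | cbedadbeebcaeeac
  21 |   2 | daadcadbdadacbaecbedadbeebcaeeac
  22 |  12 | dacbaecbedadbeebcaeeac
  23 |  10 | dadacbaecbedadbeebcaeeac
  24 |  21 | dadbeebcaeeac
  25 |   8 | dbdadacbaecbedadbeebcaeeac
  26 |  23 | dbeebcaeeac
  27 |   5 | dcadbdadacbaecbedadbeebcaeeac
  28 |  31 | eac
  29 |  26 | ebcaeeac
  30 |  17 | ecbedadbeebcaeeac
  31 |  20 | edadbeebcaeeac
  32 |  30 | eeac
  33 |  25 | eebcaeeac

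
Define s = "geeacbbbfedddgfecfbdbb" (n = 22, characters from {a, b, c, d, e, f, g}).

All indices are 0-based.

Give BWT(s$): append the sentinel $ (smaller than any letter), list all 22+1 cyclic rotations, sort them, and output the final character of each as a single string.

rank  rotation                 last
    0  $geeacbbbfedddgfecfbdbb  b
    1  acbbbfedddgfecfbdbb$gee  e
    2  b$geeacbbbfedddgfecfbdb  b
    3  bb$geeacbbbfedddgfecfbd  d
    4  bbbfedddgfecfbdbb$geeac  c
    5  bbfedddgfecfbdbb$geeacb  b
    6  bdbb$geeacbbbfedddgfecf  f
    7  bfedddgfecfbdbb$geeacbb  b
    8  cbbbfedddgfecfbdbb$geea  a
    9  cfbdbb$geeacbbbfedddgfe  e
   10  dbb$geeacbbbfedddgfecfb  b
   11  dddgfecfbdbb$geeacbbbfe  e
   12  ddgfecfbdbb$geeacbbbfed  d
   13  dgfecfbdbb$geeacbbbfedd  d
   14  eacbbbfedddgfecfbdbb$ge  e
   15  ecfbdbb$geeacbbbfedddgf  f
   16  edddgfecfbdbb$geeacbbbf  f
   17  eeacbbbfedddgfecfbdbb$g  g
   18  fbdbb$geeacbbbfedddgfec  c
   19  fecfbdbb$geeacbbbfedddg  g
   20  fedddgfecfbdbb$geeacbbb  b
   21  geeacbbbfedddgfecfbdbb$  $
   22  gfecfbdbb$geeacbbbfeddd  d

bebdcbfbaebeddeffgcgb$d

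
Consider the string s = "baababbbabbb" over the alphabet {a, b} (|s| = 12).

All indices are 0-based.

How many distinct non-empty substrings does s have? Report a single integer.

sorted suffixes:
  #0 SA[0]=1  'aababbbabbb'
  #1 SA[1]=2  'ababbbabbb'
  #2 SA[2]=8  'abbb'
  #3 SA[3]=4  'abbbabbb'
  #4 SA[4]=11  'b'
  #5 SA[5]=0  'baababbbabbb'
  #6 SA[6]=7  'babbb'
  #7 SA[7]=3  'babbbabbb'
  #8 SA[8]=10  'bb'
  #9 SA[9]=6  'bbabbb'
  #10 SA[10]=9  'bbb'
  #11 SA[11]=5  'bbbabbb'

SA = [1, 2, 8, 4, 11, 0, 7, 3, 10, 6, 9, 5]
i: (SA[i-1],SA[i]) lcp shared
  1: (1,2) 1 'a'
  2: (2,8) 2 'ab'
  3: (8,4) 4 'abbb'
  4: (4,11) 0 ''
  5: (11,0) 1 'b'
  6: (0,7) 2 'ba'
  7: (7,3) 5 'babbb'
  8: (3,10) 1 'b'
  9: (10,6) 2 'bb'
  10: (6,9) 2 'bb'
  11: (9,5) 3 'bbb'

n(n+1)/2 = 12·13/2 = 78
Σ LCP = 0 + 1 + 2 + 4 + 0 + 1 + 2 + 5 + 1 + 2 + 2 + 3 = 23
distinct = 78 − 23 = 55

55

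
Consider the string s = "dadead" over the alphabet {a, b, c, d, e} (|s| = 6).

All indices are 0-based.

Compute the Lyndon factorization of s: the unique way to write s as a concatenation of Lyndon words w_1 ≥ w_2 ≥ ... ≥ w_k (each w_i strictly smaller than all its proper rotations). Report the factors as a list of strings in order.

emit factor 1: 'd' (i=0, period=1)
emit factor 2: 'ade' (i=1, period=3)
emit factor 3: 'ad' (i=4, period=2)

["d", "ade", "ad"]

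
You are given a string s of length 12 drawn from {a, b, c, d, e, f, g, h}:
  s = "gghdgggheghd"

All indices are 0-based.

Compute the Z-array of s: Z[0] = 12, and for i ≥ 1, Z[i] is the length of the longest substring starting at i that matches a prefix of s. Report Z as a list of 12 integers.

Z[0]=12
i=1: fresh scan; Z[1]=1 grow→box=[1,2)
i=2: fresh scan; Z[2]=0
i=3: fresh scan; Z[3]=0
i=4: fresh scan; Z[4]=2 grow→box=[4,6)
i=5: min(r-i=1, Z[1]=1)=1; Z[5]=3 grow→box=[5,8)
i=6: min(r-i=2, Z[1]=1)=1; Z[6]=1
i=7: min(r-i=1, Z[2]=0)=0; Z[7]=0
i=8: fresh scan; Z[8]=0
i=9: fresh scan; Z[9]=1 grow→box=[9,10)
i=10: fresh scan; Z[10]=0
i=11: fresh scan; Z[11]=0

[12, 1, 0, 0, 2, 3, 1, 0, 0, 1, 0, 0]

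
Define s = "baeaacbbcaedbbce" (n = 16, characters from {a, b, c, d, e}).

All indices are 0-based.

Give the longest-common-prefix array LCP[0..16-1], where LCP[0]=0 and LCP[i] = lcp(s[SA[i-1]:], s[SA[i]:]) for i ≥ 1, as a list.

rank | idx | suffix
   0 |   3 | aacbbcaedbbce
   1 |   4 | acbbcaedbbce
   2 |   1 | aeaacbbcaedbbce
   3 |   9 | aedbbce
   4 |   0 | baeaacbbcaedbbce
   5 |   6 | bbcaedbbce
   6 |  12 | bbce
   7 |   7 | bcaedbbce
   8 |  13 | bce
   9 |   8 | caedbbce
  10 |   5 | cbbcaedbbce
  11 |  14 | ce
  12 |  11 | dbbce
  13 |  15 | e
  14 |   2 | eaacbbcaedbbce
  15 |  10 | edbbce

SA = [3, 4, 1, 9, 0, 6, 12, 7, 13, 8, 5, 14, 11, 15, 2, 10]
i: (SA[i-1],SA[i]) lcp shared
  1: (3,4) 1 'a'
  2: (4,1) 1 'a'
  3: (1,9) 2 'ae'
  4: (9,0) 0 ''
  5: (0,6) 1 'b'
  6: (6,12) 3 'bbc'
  7: (12,7) 1 'b'
  8: (7,13) 2 'bc'
  9: (13,8) 0 ''
  10: (8,5) 1 'c'
  11: (5,14) 1 'c'
  12: (14,11) 0 ''
  13: (11,15) 0 ''
  14: (15,2) 1 'e'
  15: (2,10) 1 'e'

[0, 1, 1, 2, 0, 1, 3, 1, 2, 0, 1, 1, 0, 0, 1, 1]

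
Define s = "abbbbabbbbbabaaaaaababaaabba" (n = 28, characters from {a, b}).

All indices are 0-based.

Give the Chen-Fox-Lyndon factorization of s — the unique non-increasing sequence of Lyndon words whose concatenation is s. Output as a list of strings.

["abbbbabbbbb", "ab", "aaaaaababaaabb", "a"]

emit factor 1: 'abbbbabbbbb' (i=0, period=11)
emit factor 2: 'ab' (i=11, period=2)
emit factor 3: 'aaaaaababaaabb' (i=13, period=14)
emit factor 4: 'a' (i=27, period=1)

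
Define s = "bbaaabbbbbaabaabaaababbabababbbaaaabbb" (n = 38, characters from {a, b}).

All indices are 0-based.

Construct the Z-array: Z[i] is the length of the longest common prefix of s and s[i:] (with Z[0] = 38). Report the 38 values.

[38, 1, 0, 0, 0, 2, 2, 2, 4, 1, 0, 0, 1, 0, 0, 1, 0, 0, 0, 1, 0, 3, 1, 0, 1, 0, 1, 0, 2, 5, 1, 0, 0, 0, 0, 2, 2, 1]

Z[0]=38
i=1: fresh scan; Z[1]=1 scan→box=[1,2)
i=2: fresh scan; Z[2]=0
i=3: fresh scan; Z[3]=0
i=4: fresh scan; Z[4]=0
i=5: fresh scan; Z[5]=2 scan→box=[5,7)
i=6: min(r-i=1, Z[1]=1)=1; Z[6]=2 scan→box=[6,8)
i=7: min(r-i=1, Z[1]=1)=1; Z[7]=2 scan→box=[7,9)
i=8: min(r-i=1, Z[1]=1)=1; Z[8]=4 scan→box=[8,12)
i=9: min(r-i=3, Z[1]=1)=1; Z[9]=1
i=10: min(r-i=2, Z[2]=0)=0; Z[10]=0
i=11: min(r-i=1, Z[3]=0)=0; Z[11]=0
i=12: fresh scan; Z[12]=1 scan→box=[12,13)
i=13: fresh scan; Z[13]=0
i=14: fresh scan; Z[14]=0
i=15: fresh scan; Z[15]=1 scan→box=[15,16)
i=16: fresh scan; Z[16]=0
i=17: fresh scan; Z[17]=0
i=18: fresh scan; Z[18]=0
i=19: fresh scan; Z[19]=1 scan→box=[19,20)
i=20: fresh scan; Z[20]=0
i=21: fresh scan; Z[21]=3 scan→box=[21,24)
i=22: min(r-i=2, Z[1]=1)=1; Z[22]=1
i=23: min(r-i=1, Z[2]=0)=0; Z[23]=0
i=24: fresh scan; Z[24]=1 scan→box=[24,25)
i=25: fresh scan; Z[25]=0
i=26: fresh scan; Z[26]=1 scan→box=[26,27)
i=27: fresh scan; Z[27]=0
i=28: fresh scan; Z[28]=2 scan→box=[28,30)
i=29: min(r-i=1, Z[1]=1)=1; Z[29]=5 scan→box=[29,34)
i=30: min(r-i=4, Z[1]=1)=1; Z[30]=1
i=31: min(r-i=3, Z[2]=0)=0; Z[31]=0
i=32: min(r-i=2, Z[3]=0)=0; Z[32]=0
i=33: min(r-i=1, Z[4]=0)=0; Z[33]=0
i=34: fresh scan; Z[34]=0
i=35: fresh scan; Z[35]=2 scan→box=[35,37)
i=36: min(r-i=1, Z[1]=1)=1; Z[36]=2 scan→box=[36,38)
i=37: min(r-i=1, Z[1]=1)=1; Z[37]=1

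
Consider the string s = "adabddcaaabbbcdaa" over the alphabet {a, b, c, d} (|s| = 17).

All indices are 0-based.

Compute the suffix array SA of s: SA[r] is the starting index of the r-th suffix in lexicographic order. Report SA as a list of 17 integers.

[16, 15, 7, 8, 9, 2, 0, 10, 11, 12, 3, 6, 13, 14, 1, 5, 4]

rank→(start, suffix):
  0 → (16, 'a')
  1 → (15, 'aa')
  2 → (7, 'aaabbbcdaa')
  3 → (8, 'aabbbcdaa')
  4 → (9, 'abbbcdaa')
  5 → (2, 'abddcaaabbbcdaa')
  6 → (0, 'adabddcaaabbbcdaa')
  7 → (10, 'bbbcdaa')
  8 → (11, 'bbcdaa')
  9 → (12, 'bcdaa')
  10 → (3, 'bddcaaabbbcdaa')
  11 → (6, 'caaabbbcdaa')
  12 → (13, 'cdaa')
  13 → (14, 'daa')
  14 → (1, 'dabddcaaabbbcdaa')
  15 → (5, 'dcaaabbbcdaa')
  16 → (4, 'ddcaaabbbcdaa')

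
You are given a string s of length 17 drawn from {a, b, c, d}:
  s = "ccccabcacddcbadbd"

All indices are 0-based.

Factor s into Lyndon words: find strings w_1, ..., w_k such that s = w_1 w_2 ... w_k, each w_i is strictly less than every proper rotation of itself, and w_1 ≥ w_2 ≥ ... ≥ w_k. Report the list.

emit factor 1: 'c' (i=0, period=1)
emit factor 2: 'c' (i=1, period=1)
emit factor 3: 'c' (i=2, period=1)
emit factor 4: 'c' (i=3, period=1)
emit factor 5: 'abcacddcbadbd' (i=4, period=13)

["c", "c", "c", "c", "abcacddcbadbd"]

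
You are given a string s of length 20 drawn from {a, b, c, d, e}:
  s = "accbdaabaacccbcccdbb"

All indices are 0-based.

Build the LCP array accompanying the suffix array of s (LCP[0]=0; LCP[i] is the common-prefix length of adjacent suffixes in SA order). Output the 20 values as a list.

[0, 2, 1, 1, 3, 0, 1, 1, 1, 1, 0, 2, 1, 3, 2, 3, 2, 1, 0, 1]

sorted suffixes:
  #0 SA[0]=5  'aabaacccbcccdbb'
  #1 SA[1]=8  'aacccbcccdbb'
  #2 SA[2]=6  'abaacccbcccdbb'
  #3 SA[3]=0  'accbdaabaacccbcccdbb'
  #4 SA[4]=9  'acccbcccdbb'
  #5 SA[5]=19  'b'
  #6 SA[6]=7  'baacccbcccdbb'
  #7 SA[7]=18  'bb'
  #8 SA[8]=13  'bcccdbb'
  #9 SA[9]=3  'bdaabaacccbcccdbb'
  #10 SA[10]=12  'cbcccdbb'
  #11 SA[11]=2  'cbdaabaacccbcccdbb'
  #12 SA[12]=11  'ccbcccdbb'
  #13 SA[13]=1  'ccbdaabaacccbcccdbb'
  #14 SA[14]=10  'cccbcccdbb'
  #15 SA[15]=14  'cccdbb'
  #16 SA[16]=15  'ccdbb'
  #17 SA[17]=16  'cdbb'
  #18 SA[18]=4  'daabaacccbcccdbb'
  #19 SA[19]=17  'dbb'

SA = [5, 8, 6, 0, 9, 19, 7, 18, 13, 3, 12, 2, 11, 1, 10, 14, 15, 16, 4, 17]
i: (SA[i-1],SA[i]) lcp shared
  1: (5,8) 2 'aa'
  2: (8,6) 1 'a'
  3: (6,0) 1 'a'
  4: (0,9) 3 'acc'
  5: (9,19) 0 ''
  6: (19,7) 1 'b'
  7: (7,18) 1 'b'
  8: (18,13) 1 'b'
  9: (13,3) 1 'b'
  10: (3,12) 0 ''
  11: (12,2) 2 'cb'
  12: (2,11) 1 'c'
  13: (11,1) 3 'ccb'
  14: (1,10) 2 'cc'
  15: (10,14) 3 'ccc'
  16: (14,15) 2 'cc'
  17: (15,16) 1 'c'
  18: (16,4) 0 ''
  19: (4,17) 1 'd'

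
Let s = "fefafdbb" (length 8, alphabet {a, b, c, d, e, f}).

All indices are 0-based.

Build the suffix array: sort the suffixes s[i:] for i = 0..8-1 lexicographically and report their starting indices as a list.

[3, 7, 6, 5, 1, 2, 4, 0]

sorted suffixes:
  #0 SA[0]=3  'afdbb'
  #1 SA[1]=7  'b'
  #2 SA[2]=6  'bb'
  #3 SA[3]=5  'dbb'
  #4 SA[4]=1  'efafdbb'
  #5 SA[5]=2  'fafdbb'
  #6 SA[6]=4  'fdbb'
  #7 SA[7]=0  'fefafdbb'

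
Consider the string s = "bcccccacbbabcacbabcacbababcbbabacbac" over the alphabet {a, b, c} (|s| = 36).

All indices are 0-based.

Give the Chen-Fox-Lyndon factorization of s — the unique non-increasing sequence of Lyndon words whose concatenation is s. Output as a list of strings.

emit factor 1: 'bccccc' (i=0, period=6)
emit factor 2: 'acbb' (i=6, period=4)
emit factor 3: 'abcacb' (i=10, period=6)
emit factor 4: 'abcacb' (i=16, period=6)
emit factor 5: 'ababcbbabacbac' (i=22, period=14)

["bccccc", "acbb", "abcacb", "abcacb", "ababcbbabacbac"]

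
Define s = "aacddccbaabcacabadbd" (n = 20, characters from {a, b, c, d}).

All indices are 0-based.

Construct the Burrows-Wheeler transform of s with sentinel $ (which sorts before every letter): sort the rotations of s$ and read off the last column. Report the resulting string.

db$cacabcaadabcdabadc

rank  rotation               last
    0  $aacddccbaabcacabadbd  d
    1  aabcacabadbd$aacddccb  b
    2  aacddccbaabcacabadbd$  $
    3  abadbd$aacddccbaabcac  c
    4  abcacabadbd$aacddccba  a
    5  acabadbd$aacddccbaabc  c
    6  acddccbaabcacabadbd$a  a
    7  adbd$aacddccbaabcacab  b
    8  baabcacabadbd$aacddcc  c
    9  badbd$aacddccbaabcaca  a
   10  bcacabadbd$aacddccbaa  a
   11  bd$aacddccbaabcacabad  d
   12  cabadbd$aacddccbaabca  a
   13  cacabadbd$aacddccbaab  b
   14  cbaabcacabadbd$aacddc  c
   15  ccbaabcacabadbd$aacdd  d
   16  cddccbaabcacabadbd$aa  a
   17  d$aacddccbaabcacabadb  b
   18  dbd$aacddccbaabcacaba  a
   19  dccbaabcacabadbd$aacd  d
   20  ddccbaabcacabadbd$aac  c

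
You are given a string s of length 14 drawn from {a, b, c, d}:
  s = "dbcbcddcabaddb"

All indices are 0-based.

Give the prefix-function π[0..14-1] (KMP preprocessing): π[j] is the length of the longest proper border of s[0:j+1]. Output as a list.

[0, 0, 0, 0, 0, 1, 1, 0, 0, 0, 0, 1, 1, 2]

π[0] = 0
j=1 s[j]='b': π[1]=0 (border '')
j=2 s[j]='c': π[2]=0 (border '')
j=3 s[j]='b': π[3]=0 (border '')
j=4 s[j]='c': π[4]=0 (border '')
j=5 s[j]='d': π[5]=1 (border 'd')
j=6 s[j]='d': k: 1→0; π[6]=1 (border 'd')
j=7 s[j]='c': k: 1→0; π[7]=0 (border '')
j=8 s[j]='a': π[8]=0 (border '')
j=9 s[j]='b': π[9]=0 (border '')
j=10 s[j]='a': π[10]=0 (border '')
j=11 s[j]='d': π[11]=1 (border 'd')
j=12 s[j]='d': k: 1→0; π[12]=1 (border 'd')
j=13 s[j]='b': π[13]=2 (border 'db')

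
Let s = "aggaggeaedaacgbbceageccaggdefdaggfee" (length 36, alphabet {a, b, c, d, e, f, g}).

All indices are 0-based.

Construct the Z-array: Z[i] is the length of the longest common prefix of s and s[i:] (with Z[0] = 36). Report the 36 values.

Z[0]=36
i=1: i≥r, start 0; Z[1]=0
i=2: i≥r, start 0; Z[2]=0
i=3: i≥r, start 0; Z[3]=3 scan→box=[3,6)
i=4: min(r-i=2, Z[1]=0)=0; Z[4]=0
i=5: min(r-i=1, Z[2]=0)=0; Z[5]=0
i=6: i≥r, start 0; Z[6]=0
i=7: i≥r, start 0; Z[7]=1 scan→box=[7,8)
i=8: i≥r, start 0; Z[8]=0
i=9: i≥r, start 0; Z[9]=0
i=10: i≥r, start 0; Z[10]=1 scan→box=[10,11)
i=11: i≥r, start 0; Z[11]=1 scan→box=[11,12)
i=12: i≥r, start 0; Z[12]=0
i=13: i≥r, start 0; Z[13]=0
i=14: i≥r, start 0; Z[14]=0
i=15: i≥r, start 0; Z[15]=0
i=16: i≥r, start 0; Z[16]=0
i=17: i≥r, start 0; Z[17]=0
i=18: i≥r, start 0; Z[18]=2 scan→box=[18,20)
i=19: min(r-i=1, Z[1]=0)=0; Z[19]=0
i=20: i≥r, start 0; Z[20]=0
i=21: i≥r, start 0; Z[21]=0
i=22: i≥r, start 0; Z[22]=0
i=23: i≥r, start 0; Z[23]=3 scan→box=[23,26)
i=24: min(r-i=2, Z[1]=0)=0; Z[24]=0
i=25: min(r-i=1, Z[2]=0)=0; Z[25]=0
i=26: i≥r, start 0; Z[26]=0
i=27: i≥r, start 0; Z[27]=0
i=28: i≥r, start 0; Z[28]=0
i=29: i≥r, start 0; Z[29]=0
i=30: i≥r, start 0; Z[30]=3 scan→box=[30,33)
i=31: min(r-i=2, Z[1]=0)=0; Z[31]=0
i=32: min(r-i=1, Z[2]=0)=0; Z[32]=0
i=33: i≥r, start 0; Z[33]=0
i=34: i≥r, start 0; Z[34]=0
i=35: i≥r, start 0; Z[35]=0

[36, 0, 0, 3, 0, 0, 0, 1, 0, 0, 1, 1, 0, 0, 0, 0, 0, 0, 2, 0, 0, 0, 0, 3, 0, 0, 0, 0, 0, 0, 3, 0, 0, 0, 0, 0]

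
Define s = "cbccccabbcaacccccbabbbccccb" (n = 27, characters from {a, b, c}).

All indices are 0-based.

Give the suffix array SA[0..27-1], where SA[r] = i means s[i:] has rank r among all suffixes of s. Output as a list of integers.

sorted suffixes:
  #0 SA[0]=10  'aacccccbabbbccccb'
  #1 SA[1]=18  'abbbccccb'
  #2 SA[2]=6  'abbcaacccccbabbbccccb'
  #3 SA[3]=11  'acccccbabbbccccb'
  #4 SA[4]=26  'b'
  #5 SA[5]=17  'babbbccccb'
  #6 SA[6]=19  'bbbccccb'
  #7 SA[7]=7  'bbcaacccccbabbbccccb'
  #8 SA[8]=20  'bbccccb'
  #9 SA[9]=8  'bcaacccccbabbbccccb'
  #10 SA[10]=1  'bccccabbcaacccccbabbbccccb'
  #11 SA[11]=21  'bccccb'
  #12 SA[12]=9  'caacccccbabbbccccb'
  #13 SA[13]=5  'cabbcaacccccbabbbccccb'
  #14 SA[14]=25  'cb'
  #15 SA[15]=16  'cbabbbccccb'
  #16 SA[16]=0  'cbccccabbcaacccccbabbbccccb'
  #17 SA[17]=4  'ccabbcaacccccbabbbccccb'
  #18 SA[18]=24  'ccb'
  #19 SA[19]=15  'ccbabbbccccb'
  #20 SA[20]=3  'cccabbcaacccccbabbbccccb'
  #21 SA[21]=23  'cccb'
  #22 SA[22]=14  'cccbabbbccccb'
  #23 SA[23]=2  'ccccabbcaacccccbabbbccccb'
  #24 SA[24]=22  'ccccb'
  #25 SA[25]=13  'ccccbabbbccccb'
  #26 SA[26]=12  'cccccbabbbccccb'

[10, 18, 6, 11, 26, 17, 19, 7, 20, 8, 1, 21, 9, 5, 25, 16, 0, 4, 24, 15, 3, 23, 14, 2, 22, 13, 12]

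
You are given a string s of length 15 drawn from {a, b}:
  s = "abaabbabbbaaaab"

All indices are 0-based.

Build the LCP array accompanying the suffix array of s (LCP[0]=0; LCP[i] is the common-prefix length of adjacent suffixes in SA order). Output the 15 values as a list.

rank→(start, suffix):
  0 → (10, 'aaaab')
  1 → (11, 'aaab')
  2 → (12, 'aab')
  3 → (2, 'aabbabbbaaaab')
  4 → (13, 'ab')
  5 → (0, 'abaabbabbbaaaab')
  6 → (3, 'abbabbbaaaab')
  7 → (6, 'abbbaaaab')
  8 → (14, 'b')
  9 → (9, 'baaaab')
  10 → (1, 'baabbabbbaaaab')
  11 → (5, 'babbbaaaab')
  12 → (8, 'bbaaaab')
  13 → (4, 'bbabbbaaaab')
  14 → (7, 'bbbaaaab')

SA = [10, 11, 12, 2, 13, 0, 3, 6, 14, 9, 1, 5, 8, 4, 7]
i: (SA[i-1],SA[i]) lcp shared
  1: (10,11) 3 'aaa'
  2: (11,12) 2 'aa'
  3: (12,2) 3 'aab'
  4: (2,13) 1 'a'
  5: (13,0) 2 'ab'
  6: (0,3) 2 'ab'
  7: (3,6) 3 'abb'
  8: (6,14) 0 ''
  9: (14,9) 1 'b'
  10: (9,1) 3 'baa'
  11: (1,5) 2 'ba'
  12: (5,8) 1 'b'
  13: (8,4) 3 'bba'
  14: (4,7) 2 'bb'

[0, 3, 2, 3, 1, 2, 2, 3, 0, 1, 3, 2, 1, 3, 2]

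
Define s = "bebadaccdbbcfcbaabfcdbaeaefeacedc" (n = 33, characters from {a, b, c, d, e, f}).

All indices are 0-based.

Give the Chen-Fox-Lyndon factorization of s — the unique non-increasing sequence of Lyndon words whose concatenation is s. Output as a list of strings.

emit factor 1: 'be' (i=0, period=2)
emit factor 2: 'b' (i=2, period=1)
emit factor 3: 'ad' (i=3, period=2)
emit factor 4: 'accdbbcfcb' (i=5, period=10)
emit factor 5: 'aabfcdbaeaefeacedc' (i=15, period=18)

["be", "b", "ad", "accdbbcfcb", "aabfcdbaeaefeacedc"]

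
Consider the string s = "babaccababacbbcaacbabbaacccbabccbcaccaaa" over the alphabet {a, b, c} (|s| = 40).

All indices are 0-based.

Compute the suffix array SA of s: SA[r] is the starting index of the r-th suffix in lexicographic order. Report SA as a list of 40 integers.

rank→(start, suffix):
  0 → (39, 'a')
  1 → (38, 'aa')
  2 → (37, 'aaa')
  3 → (15, 'aacbabbaacccbabccbcaccaaa')
  4 → (22, 'aacccbabccbcaccaaa')
  5 → (6, 'ababacbbcaacbabbaacccbabccbcaccaaa')
  6 → (8, 'abacbbcaacbabbaacccbabccbcaccaaa')
  7 → (1, 'abaccababacbbcaacbabbaacccbabccbcaccaaa')
  8 → (19, 'abbaacccbabccbcaccaaa')
  9 → (28, 'abccbcaccaaa')
  10 → (16, 'acbabbaacccbabccbcaccaaa')
  11 → (10, 'acbbcaacbabbaacccbabccbcaccaaa')
  12 → (34, 'accaaa')
  13 → (3, 'accababacbbcaacbabbaacccbabccbcaccaaa')
  14 → (23, 'acccbabccbcaccaaa')
  15 → (21, 'baacccbabccbcaccaaa')
  16 → (7, 'babacbbcaacbabbaacccbabccbcaccaaa')
  17 → (0, 'babaccababacbbcaacbabbaacccbabccbcaccaaa')
  18 → (18, 'babbaacccbabccbcaccaaa')
  19 → (27, 'babccbcaccaaa')
  20 → (9, 'bacbbcaacbabbaacccbabccbcaccaaa')
  21 → (2, 'baccababacbbcaacbabbaacccbabccbcaccaaa')
  22 → (20, 'bbaacccbabccbcaccaaa')
  23 → (12, 'bbcaacbabbaacccbabccbcaccaaa')
  24 → (13, 'bcaacbabbaacccbabccbcaccaaa')
  25 → (32, 'bcaccaaa')
  26 → (29, 'bccbcaccaaa')
  27 → (36, 'caaa')
  28 → (14, 'caacbabbaacccbabccbcaccaaa')
  29 → (5, 'cababacbbcaacbabbaacccbabccbcaccaaa')
  30 → (33, 'caccaaa')
  31 → (17, 'cbabbaacccbabccbcaccaaa')
  32 → (26, 'cbabccbcaccaaa')
  33 → (11, 'cbbcaacbabbaacccbabccbcaccaaa')
  34 → (31, 'cbcaccaaa')
  35 → (35, 'ccaaa')
  36 → (4, 'ccababacbbcaacbabbaacccbabccbcaccaaa')
  37 → (25, 'ccbabccbcaccaaa')
  38 → (30, 'ccbcaccaaa')
  39 → (24, 'cccbabccbcaccaaa')

[39, 38, 37, 15, 22, 6, 8, 1, 19, 28, 16, 10, 34, 3, 23, 21, 7, 0, 18, 27, 9, 2, 20, 12, 13, 32, 29, 36, 14, 5, 33, 17, 26, 11, 31, 35, 4, 25, 30, 24]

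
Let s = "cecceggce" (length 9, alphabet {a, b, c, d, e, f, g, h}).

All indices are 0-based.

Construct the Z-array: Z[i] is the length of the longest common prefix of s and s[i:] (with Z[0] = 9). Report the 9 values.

Z[0]=9
i=1: fresh scan; Z[1]=0
i=2: fresh scan; Z[2]=1 grow→box=[2,3)
i=3: fresh scan; Z[3]=2 grow→box=[3,5)
i=4: min(r-i=1, Z[1]=0)=0; Z[4]=0
i=5: fresh scan; Z[5]=0
i=6: fresh scan; Z[6]=0
i=7: fresh scan; Z[7]=2 grow→box=[7,9)
i=8: min(r-i=1, Z[1]=0)=0; Z[8]=0

[9, 0, 1, 2, 0, 0, 0, 2, 0]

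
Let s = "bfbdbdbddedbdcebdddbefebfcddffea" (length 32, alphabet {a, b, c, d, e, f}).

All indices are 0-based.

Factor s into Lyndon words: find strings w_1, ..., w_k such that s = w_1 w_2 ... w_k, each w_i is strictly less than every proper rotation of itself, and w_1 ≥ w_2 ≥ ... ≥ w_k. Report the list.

emit factor 1: 'bf' (i=0, period=2)
emit factor 2: 'bdbdbddedbdcebdddbefebfcddffe' (i=2, period=29)
emit factor 3: 'a' (i=31, period=1)

["bf", "bdbdbddedbdcebdddbefebfcddffe", "a"]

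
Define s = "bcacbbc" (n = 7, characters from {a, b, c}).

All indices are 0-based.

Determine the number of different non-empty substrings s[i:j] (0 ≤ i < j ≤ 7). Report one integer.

rank→(start, suffix):
  0 → (2, 'acbbc')
  1 → (4, 'bbc')
  2 → (5, 'bc')
  3 → (0, 'bcacbbc')
  4 → (6, 'c')
  5 → (1, 'cacbbc')
  6 → (3, 'cbbc')

SA = [2, 4, 5, 0, 6, 1, 3]
i: (SA[i-1],SA[i]) lcp shared
  1: (2,4) 0 ''
  2: (4,5) 1 'b'
  3: (5,0) 2 'bc'
  4: (0,6) 0 ''
  5: (6,1) 1 'c'
  6: (1,3) 1 'c'

n(n+1)/2 = 7·8/2 = 28
Σ LCP = 0 + 0 + 1 + 2 + 0 + 1 + 1 = 5
distinct = 28 − 5 = 23

23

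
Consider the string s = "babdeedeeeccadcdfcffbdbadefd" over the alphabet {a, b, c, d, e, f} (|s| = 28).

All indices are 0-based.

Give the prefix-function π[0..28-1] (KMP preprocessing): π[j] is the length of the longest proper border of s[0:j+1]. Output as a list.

[0, 0, 1, 0, 0, 0, 0, 0, 0, 0, 0, 0, 0, 0, 0, 0, 0, 0, 0, 0, 1, 0, 1, 2, 0, 0, 0, 0]

π[0] = 0
j=1 s[j]='a': π[1]=0 (border '')
j=2 s[j]='b': π[2]=1 (border 'b')
j=3 s[j]='d': k: 1→0; π[3]=0 (border '')
j=4 s[j]='e': π[4]=0 (border '')
j=5 s[j]='e': π[5]=0 (border '')
j=6 s[j]='d': π[6]=0 (border '')
j=7 s[j]='e': π[7]=0 (border '')
j=8 s[j]='e': π[8]=0 (border '')
j=9 s[j]='e': π[9]=0 (border '')
j=10 s[j]='c': π[10]=0 (border '')
j=11 s[j]='c': π[11]=0 (border '')
j=12 s[j]='a': π[12]=0 (border '')
j=13 s[j]='d': π[13]=0 (border '')
j=14 s[j]='c': π[14]=0 (border '')
j=15 s[j]='d': π[15]=0 (border '')
j=16 s[j]='f': π[16]=0 (border '')
j=17 s[j]='c': π[17]=0 (border '')
j=18 s[j]='f': π[18]=0 (border '')
j=19 s[j]='f': π[19]=0 (border '')
j=20 s[j]='b': π[20]=1 (border 'b')
j=21 s[j]='d': k: 1→0; π[21]=0 (border '')
j=22 s[j]='b': π[22]=1 (border 'b')
j=23 s[j]='a': π[23]=2 (border 'ba')
j=24 s[j]='d': k: 2→0; π[24]=0 (border '')
j=25 s[j]='e': π[25]=0 (border '')
j=26 s[j]='f': π[26]=0 (border '')
j=27 s[j]='d': π[27]=0 (border '')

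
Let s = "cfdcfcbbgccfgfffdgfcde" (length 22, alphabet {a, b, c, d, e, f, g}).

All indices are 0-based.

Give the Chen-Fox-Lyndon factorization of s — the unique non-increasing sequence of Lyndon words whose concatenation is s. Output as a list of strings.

emit factor 1: 'cfd' (i=0, period=3)
emit factor 2: 'cf' (i=3, period=2)
emit factor 3: 'c' (i=5, period=1)
emit factor 4: 'bbgccfgfffdgfcde' (i=6, period=16)

["cfd", "cf", "c", "bbgccfgfffdgfcde"]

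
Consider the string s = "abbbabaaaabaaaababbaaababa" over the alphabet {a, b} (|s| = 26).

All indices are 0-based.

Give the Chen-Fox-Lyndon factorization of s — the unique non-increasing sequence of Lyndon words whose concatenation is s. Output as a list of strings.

emit factor 1: 'abbb' (i=0, period=4)
emit factor 2: 'ab' (i=4, period=2)
emit factor 3: 'aaaabaaaababbaaabab' (i=6, period=19)
emit factor 4: 'a' (i=25, period=1)

["abbb", "ab", "aaaabaaaababbaaabab", "a"]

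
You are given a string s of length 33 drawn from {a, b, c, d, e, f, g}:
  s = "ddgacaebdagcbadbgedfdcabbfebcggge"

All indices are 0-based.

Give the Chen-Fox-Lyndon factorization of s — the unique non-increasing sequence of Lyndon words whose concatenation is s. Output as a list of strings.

emit factor 1: 'ddg' (i=0, period=3)
emit factor 2: 'acaebdagcbadbgedfdc' (i=3, period=19)
emit factor 3: 'abbfebcggge' (i=22, period=11)

["ddg", "acaebdagcbadbgedfdc", "abbfebcggge"]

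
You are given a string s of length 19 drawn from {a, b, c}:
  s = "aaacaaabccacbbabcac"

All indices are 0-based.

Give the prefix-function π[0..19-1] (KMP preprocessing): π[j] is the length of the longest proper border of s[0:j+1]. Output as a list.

[0, 1, 2, 0, 1, 2, 3, 0, 0, 0, 1, 0, 0, 0, 1, 0, 0, 1, 0]

π[0] = 0
j=1 s[j]='a': π[1]=1 (border 'a')
j=2 s[j]='a': π[2]=2 (border 'aa')
j=3 s[j]='c': k: 2→1→0; π[3]=0 (border '')
j=4 s[j]='a': π[4]=1 (border 'a')
j=5 s[j]='a': π[5]=2 (border 'aa')
j=6 s[j]='a': π[6]=3 (border 'aaa')
j=7 s[j]='b': k: 3→2→1→0; π[7]=0 (border '')
j=8 s[j]='c': π[8]=0 (border '')
j=9 s[j]='c': π[9]=0 (border '')
j=10 s[j]='a': π[10]=1 (border 'a')
j=11 s[j]='c': k: 1→0; π[11]=0 (border '')
j=12 s[j]='b': π[12]=0 (border '')
j=13 s[j]='b': π[13]=0 (border '')
j=14 s[j]='a': π[14]=1 (border 'a')
j=15 s[j]='b': k: 1→0; π[15]=0 (border '')
j=16 s[j]='c': π[16]=0 (border '')
j=17 s[j]='a': π[17]=1 (border 'a')
j=18 s[j]='c': k: 1→0; π[18]=0 (border '')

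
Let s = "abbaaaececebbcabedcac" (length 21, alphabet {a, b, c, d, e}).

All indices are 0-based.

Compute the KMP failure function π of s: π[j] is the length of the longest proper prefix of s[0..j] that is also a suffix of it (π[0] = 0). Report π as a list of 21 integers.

π[0] = 0
j=1 s[j]='b': π[1]=0 (border '')
j=2 s[j]='b': π[2]=0 (border '')
j=3 s[j]='a': π[3]=1 (border 'a')
j=4 s[j]='a': k: 1→0; π[4]=1 (border 'a')
j=5 s[j]='a': k: 1→0; π[5]=1 (border 'a')
j=6 s[j]='e': k: 1→0; π[6]=0 (border '')
j=7 s[j]='c': π[7]=0 (border '')
j=8 s[j]='e': π[8]=0 (border '')
j=9 s[j]='c': π[9]=0 (border '')
j=10 s[j]='e': π[10]=0 (border '')
j=11 s[j]='b': π[11]=0 (border '')
j=12 s[j]='b': π[12]=0 (border '')
j=13 s[j]='c': π[13]=0 (border '')
j=14 s[j]='a': π[14]=1 (border 'a')
j=15 s[j]='b': π[15]=2 (border 'ab')
j=16 s[j]='e': k: 2→0; π[16]=0 (border '')
j=17 s[j]='d': π[17]=0 (border '')
j=18 s[j]='c': π[18]=0 (border '')
j=19 s[j]='a': π[19]=1 (border 'a')
j=20 s[j]='c': k: 1→0; π[20]=0 (border '')

[0, 0, 0, 1, 1, 1, 0, 0, 0, 0, 0, 0, 0, 0, 1, 2, 0, 0, 0, 1, 0]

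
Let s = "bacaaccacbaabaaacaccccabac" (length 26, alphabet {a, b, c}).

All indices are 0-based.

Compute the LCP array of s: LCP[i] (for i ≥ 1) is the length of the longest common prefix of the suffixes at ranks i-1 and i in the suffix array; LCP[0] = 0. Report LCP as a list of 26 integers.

rank→(start, suffix):
  0 → (13, 'aaacaccccabac')
  1 → (10, 'aabaaacaccccabac')
  2 → (14, 'aacaccccabac')
  3 → (3, 'aaccacbaabaaacaccccabac')
  4 → (11, 'abaaacaccccabac')
  5 → (22, 'abac')
  6 → (24, 'ac')
  7 → (1, 'acaaccacbaabaaacaccccabac')
  8 → (15, 'acaccccabac')
  9 → (7, 'acbaabaaacaccccabac')
  10 → (4, 'accacbaabaaacaccccabac')
  11 → (17, 'accccabac')
  12 → (12, 'baaacaccccabac')
  13 → (9, 'baabaaacaccccabac')
  14 → (23, 'bac')
  15 → (0, 'bacaaccacbaabaaacaccccabac')
  16 → (25, 'c')
  17 → (2, 'caaccacbaabaaacaccccabac')
  18 → (21, 'cabac')
  19 → (6, 'cacbaabaaacaccccabac')
  20 → (16, 'caccccabac')
  21 → (8, 'cbaabaaacaccccabac')
  22 → (20, 'ccabac')
  23 → (5, 'ccacbaabaaacaccccabac')
  24 → (19, 'cccabac')
  25 → (18, 'ccccabac')

SA = [13, 10, 14, 3, 11, 22, 24, 1, 15, 7, 4, 17, 12, 9, 23, 0, 25, 2, 21, 6, 16, 8, 20, 5, 19, 18]
[i] adj suffixes → lcp
  [1] 13/10 → 2 ('aa')
  [2] 10/14 → 2 ('aa')
  [3] 14/3 → 3 ('aac')
  [4] 3/11 → 1 ('a')
  [5] 11/22 → 3 ('aba')
  [6] 22/24 → 1 ('a')
  [7] 24/1 → 2 ('ac')
  [8] 1/15 → 3 ('aca')
  [9] 15/7 → 2 ('ac')
  [10] 7/4 → 2 ('ac')
  [11] 4/17 → 3 ('acc')
  [12] 17/12 → 0 ('')
  [13] 12/9 → 3 ('baa')
  [14] 9/23 → 2 ('ba')
  [15] 23/0 → 3 ('bac')
  [16] 0/25 → 0 ('')
  [17] 25/2 → 1 ('c')
  [18] 2/21 → 2 ('ca')
  [19] 21/6 → 2 ('ca')
  [20] 6/16 → 3 ('cac')
  [21] 16/8 → 1 ('c')
  [22] 8/20 → 1 ('c')
  [23] 20/5 → 3 ('cca')
  [24] 5/19 → 2 ('cc')
  [25] 19/18 → 3 ('ccc')

[0, 2, 2, 3, 1, 3, 1, 2, 3, 2, 2, 3, 0, 3, 2, 3, 0, 1, 2, 2, 3, 1, 1, 3, 2, 3]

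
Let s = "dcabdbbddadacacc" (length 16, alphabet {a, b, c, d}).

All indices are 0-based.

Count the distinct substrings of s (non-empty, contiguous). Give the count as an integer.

rank | idx | suffix
   0 |   2 | abdbbddadacacc
   1 |  11 | acacc
   2 |  13 | acc
   3 |   9 | adacacc
   4 |   5 | bbddadacacc
   5 |   3 | bdbbddadacacc
   6 |   6 | bddadacacc
   7 |  15 | c
   8 |   1 | cabdbbddadacacc
   9 |  12 | cacc
  10 |  14 | cc
  11 |  10 | dacacc
  12 |   8 | dadacacc
  13 |   4 | dbbddadacacc
  14 |   0 | dcabdbbddadacacc
  15 |   7 | ddadacacc

SA = [2, 11, 13, 9, 5, 3, 6, 15, 1, 12, 14, 10, 8, 4, 0, 7]
rank  pair      lcp
   1  s[2:],s[11:]  1  'a'
   2  s[11:],s[13:]  2  'ac'
   3  s[13:],s[9:]  1  'a'
   4  s[9:],s[5:]  0  ''
   5  s[5:],s[3:]  1  'b'
   6  s[3:],s[6:]  2  'bd'
   7  s[6:],s[15:]  0  ''
   8  s[15:],s[1:]  1  'c'
   9  s[1:],s[12:]  2  'ca'
  10  s[12:],s[14:]  1  'c'
  11  s[14:],s[10:]  0  ''
  12  s[10:],s[8:]  2  'da'
  13  s[8:],s[4:]  1  'd'
  14  s[4:],s[0:]  1  'd'
  15  s[0:],s[7:]  1  'd'

n(n+1)/2 = 16·17/2 = 136
Σ LCP = 0 + 1 + 2 + 1 + 0 + 1 + 2 + 0 + 1 + 2 + 1 + 0 + 2 + 1 + 1 + 1 = 16
distinct = 136 − 16 = 120

120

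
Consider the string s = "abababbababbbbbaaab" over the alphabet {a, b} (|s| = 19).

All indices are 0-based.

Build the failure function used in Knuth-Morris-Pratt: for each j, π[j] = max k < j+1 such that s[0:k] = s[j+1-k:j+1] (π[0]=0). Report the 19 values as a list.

[0, 0, 1, 2, 3, 4, 0, 1, 2, 3, 4, 0, 0, 0, 0, 1, 1, 1, 2]

π[0] = 0
j=1 s[j]='b': π[1]=0 (border '')
j=2 s[j]='a': π[2]=1 (border 'a')
j=3 s[j]='b': π[3]=2 (border 'ab')
j=4 s[j]='a': π[4]=3 (border 'aba')
j=5 s[j]='b': π[5]=4 (border 'abab')
j=6 s[j]='b': k: 4→2→0; π[6]=0 (border '')
j=7 s[j]='a': π[7]=1 (border 'a')
j=8 s[j]='b': π[8]=2 (border 'ab')
j=9 s[j]='a': π[9]=3 (border 'aba')
j=10 s[j]='b': π[10]=4 (border 'abab')
j=11 s[j]='b': k: 4→2→0; π[11]=0 (border '')
j=12 s[j]='b': π[12]=0 (border '')
j=13 s[j]='b': π[13]=0 (border '')
j=14 s[j]='b': π[14]=0 (border '')
j=15 s[j]='a': π[15]=1 (border 'a')
j=16 s[j]='a': k: 1→0; π[16]=1 (border 'a')
j=17 s[j]='a': k: 1→0; π[17]=1 (border 'a')
j=18 s[j]='b': π[18]=2 (border 'ab')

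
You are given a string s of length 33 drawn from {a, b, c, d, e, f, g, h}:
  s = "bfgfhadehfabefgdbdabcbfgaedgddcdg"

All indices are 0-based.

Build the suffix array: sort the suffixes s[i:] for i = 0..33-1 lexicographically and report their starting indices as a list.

sorted suffixes:
  #0 SA[0]=18  'abcbfgaedgddcdg'
  #1 SA[1]=10  'abefgdbdabcbfgaedgddcdg'
  #2 SA[2]=5  'adehfabefgdbdabcbfgaedgddcdg'
  #3 SA[3]=24  'aedgddcdg'
  #4 SA[4]=19  'bcbfgaedgddcdg'
  #5 SA[5]=16  'bdabcbfgaedgddcdg'
  #6 SA[6]=11  'befgdbdabcbfgaedgddcdg'
  #7 SA[7]=21  'bfgaedgddcdg'
  #8 SA[8]=0  'bfgfhadehfabefgdbdabcbfgaedgddcdg'
  #9 SA[9]=20  'cbfgaedgddcdg'
  #10 SA[10]=30  'cdg'
  #11 SA[11]=17  'dabcbfgaedgddcdg'
  #12 SA[12]=15  'dbdabcbfgaedgddcdg'
  #13 SA[13]=29  'dcdg'
  #14 SA[14]=28  'ddcdg'
  #15 SA[15]=6  'dehfabefgdbdabcbfgaedgddcdg'
  #16 SA[16]=31  'dg'
  #17 SA[17]=26  'dgddcdg'
  #18 SA[18]=25  'edgddcdg'
  #19 SA[19]=12  'efgdbdabcbfgaedgddcdg'
  #20 SA[20]=7  'ehfabefgdbdabcbfgaedgddcdg'
  #21 SA[21]=9  'fabefgdbdabcbfgaedgddcdg'
  #22 SA[22]=22  'fgaedgddcdg'
  #23 SA[23]=13  'fgdbdabcbfgaedgddcdg'
  #24 SA[24]=1  'fgfhadehfabefgdbdabcbfgaedgddcdg'
  #25 SA[25]=3  'fhadehfabefgdbdabcbfgaedgddcdg'
  #26 SA[26]=32  'g'
  #27 SA[27]=23  'gaedgddcdg'
  #28 SA[28]=14  'gdbdabcbfgaedgddcdg'
  #29 SA[29]=27  'gddcdg'
  #30 SA[30]=2  'gfhadehfabefgdbdabcbfgaedgddcdg'
  #31 SA[31]=4  'hadehfabefgdbdabcbfgaedgddcdg'
  #32 SA[32]=8  'hfabefgdbdabcbfgaedgddcdg'

[18, 10, 5, 24, 19, 16, 11, 21, 0, 20, 30, 17, 15, 29, 28, 6, 31, 26, 25, 12, 7, 9, 22, 13, 1, 3, 32, 23, 14, 27, 2, 4, 8]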